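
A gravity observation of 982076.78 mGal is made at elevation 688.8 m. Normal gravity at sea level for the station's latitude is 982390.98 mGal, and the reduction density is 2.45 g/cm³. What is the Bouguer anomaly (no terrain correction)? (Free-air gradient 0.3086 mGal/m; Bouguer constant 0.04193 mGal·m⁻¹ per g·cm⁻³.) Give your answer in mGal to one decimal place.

Free-air correction = 0.3086 × 688.8 = 212.56 mGal
Free-air anomaly = 982076.78 − 982390.98 + (212.56) = -101.64 mGal
Bouguer slab correction = 0.04193 × 2.45 × 688.8 = 70.76 mGal
Simple Bouguer anomaly = -101.64 − (70.76) = -172.40 mGal

-172.4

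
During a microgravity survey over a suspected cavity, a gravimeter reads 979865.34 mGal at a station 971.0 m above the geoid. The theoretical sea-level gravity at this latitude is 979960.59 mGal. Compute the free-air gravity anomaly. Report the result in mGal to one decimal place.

204.4

Free-air correction = 0.3086 × 971.0 = 299.65 mGal
Free-air anomaly = 979865.34 − 979960.59 + (299.65) = 204.40 mGal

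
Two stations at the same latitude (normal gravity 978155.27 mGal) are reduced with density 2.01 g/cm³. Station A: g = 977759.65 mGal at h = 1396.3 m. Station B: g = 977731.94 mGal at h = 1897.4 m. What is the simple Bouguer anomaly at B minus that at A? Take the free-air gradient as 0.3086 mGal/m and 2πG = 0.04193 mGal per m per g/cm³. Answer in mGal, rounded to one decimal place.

Δg_SB(A) = 977759.65 − 978155.27 + 0.3086×1396.3 − 0.04193×2.01×1396.3 = -82.40 mGal
Δg_SB(B) = 977731.94 − 978155.27 + 0.3086×1897.4 − 0.04193×2.01×1897.4 = 2.30 mGal
Difference = 2.30 − (-82.40) = 84.70 mGal

84.7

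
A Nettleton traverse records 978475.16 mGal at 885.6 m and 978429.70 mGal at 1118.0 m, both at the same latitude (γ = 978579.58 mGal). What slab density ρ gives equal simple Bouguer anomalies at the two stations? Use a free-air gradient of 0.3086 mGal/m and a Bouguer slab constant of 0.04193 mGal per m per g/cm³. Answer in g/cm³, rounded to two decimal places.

Δg_obs = 978429.70 − 978475.16 = -45.46 mGal over Δh = 1118.0 − 885.6 = 232.4 m
Equal Bouguer anomalies ⇒ Δg_obs + (0.3086 − 0.04193ρ)·Δh = 0
0.3086 − 0.04193ρ = −Δg_obs/Δh = 0.19561
ρ = (0.3086 − 0.19561) / 0.04193 = 2.69 g/cm³

2.69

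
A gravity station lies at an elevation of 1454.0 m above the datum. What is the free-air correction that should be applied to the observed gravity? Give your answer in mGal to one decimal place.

448.7

Free-air correction = 0.3086 × 1454.0 = 448.7 mGal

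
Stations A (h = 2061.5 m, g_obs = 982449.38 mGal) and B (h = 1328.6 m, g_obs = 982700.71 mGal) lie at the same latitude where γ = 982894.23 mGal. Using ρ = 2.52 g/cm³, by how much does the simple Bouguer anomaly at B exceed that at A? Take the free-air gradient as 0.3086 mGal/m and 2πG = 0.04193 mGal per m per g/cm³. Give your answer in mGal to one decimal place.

102.6

Δg_SB(A) = 982449.38 − 982894.23 + 0.3086×2061.5 − 0.04193×2.52×2061.5 = -26.50 mGal
Δg_SB(B) = 982700.71 − 982894.23 + 0.3086×1328.6 − 0.04193×2.52×1328.6 = 76.10 mGal
Difference = 76.10 − (-26.50) = 102.60 mGal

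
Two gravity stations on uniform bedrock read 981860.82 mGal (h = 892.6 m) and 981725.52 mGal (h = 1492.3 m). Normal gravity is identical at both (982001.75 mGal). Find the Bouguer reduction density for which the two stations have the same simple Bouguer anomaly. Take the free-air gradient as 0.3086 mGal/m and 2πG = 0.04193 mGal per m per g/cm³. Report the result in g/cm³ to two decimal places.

1.98

Δg_obs = 981725.52 − 981860.82 = -135.30 mGal over Δh = 1492.3 − 892.6 = 599.7 m
Equal Bouguer anomalies ⇒ Δg_obs + (0.3086 − 0.04193ρ)·Δh = 0
0.3086 − 0.04193ρ = −Δg_obs/Δh = 0.22561
ρ = (0.3086 − 0.22561) / 0.04193 = 1.98 g/cm³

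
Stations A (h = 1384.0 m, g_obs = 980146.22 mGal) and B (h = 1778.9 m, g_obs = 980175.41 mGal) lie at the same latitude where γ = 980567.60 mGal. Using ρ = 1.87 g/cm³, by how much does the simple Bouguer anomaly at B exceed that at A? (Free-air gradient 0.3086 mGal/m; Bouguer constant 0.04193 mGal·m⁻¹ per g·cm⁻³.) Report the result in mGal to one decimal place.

120.1

Δg_SB(A) = 980146.22 − 980567.60 + 0.3086×1384.0 − 0.04193×1.87×1384.0 = -102.80 mGal
Δg_SB(B) = 980175.41 − 980567.60 + 0.3086×1778.9 − 0.04193×1.87×1778.9 = 17.30 mGal
Difference = 17.30 − (-102.80) = 120.10 mGal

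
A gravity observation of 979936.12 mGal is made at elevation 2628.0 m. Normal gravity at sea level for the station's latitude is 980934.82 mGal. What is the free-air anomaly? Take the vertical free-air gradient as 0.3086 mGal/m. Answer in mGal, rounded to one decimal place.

Free-air correction = 0.3086 × 2628.0 = 811.00 mGal
Free-air anomaly = 979936.12 − 980934.82 + (811.00) = -187.70 mGal

-187.7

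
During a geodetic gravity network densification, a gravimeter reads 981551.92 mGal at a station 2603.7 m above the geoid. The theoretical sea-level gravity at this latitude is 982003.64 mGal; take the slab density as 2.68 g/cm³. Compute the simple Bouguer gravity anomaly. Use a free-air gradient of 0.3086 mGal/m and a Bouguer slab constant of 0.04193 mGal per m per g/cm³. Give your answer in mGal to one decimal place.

Free-air correction = 0.3086 × 2603.7 = 803.50 mGal
Free-air anomaly = 981551.92 − 982003.64 + (803.50) = 351.78 mGal
Bouguer slab correction = 0.04193 × 2.68 × 2603.7 = 292.58 mGal
Simple Bouguer anomaly = 351.78 − (292.58) = 59.20 mGal

59.2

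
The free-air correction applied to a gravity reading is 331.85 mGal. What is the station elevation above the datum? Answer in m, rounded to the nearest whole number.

h = 331.85 / 0.3086 = 1075.34 m

1075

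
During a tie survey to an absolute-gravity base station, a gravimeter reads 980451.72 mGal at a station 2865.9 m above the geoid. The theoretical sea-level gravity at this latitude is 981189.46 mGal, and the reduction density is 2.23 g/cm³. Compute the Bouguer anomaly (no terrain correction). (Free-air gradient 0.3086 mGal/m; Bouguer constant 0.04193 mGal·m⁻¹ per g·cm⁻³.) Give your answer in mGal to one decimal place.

Free-air correction = 0.3086 × 2865.9 = 884.42 mGal
Free-air anomaly = 980451.72 − 981189.46 + (884.42) = 146.68 mGal
Bouguer slab correction = 0.04193 × 2.23 × 2865.9 = 267.97 mGal
Simple Bouguer anomaly = 146.68 − (267.97) = -121.29 mGal

-121.3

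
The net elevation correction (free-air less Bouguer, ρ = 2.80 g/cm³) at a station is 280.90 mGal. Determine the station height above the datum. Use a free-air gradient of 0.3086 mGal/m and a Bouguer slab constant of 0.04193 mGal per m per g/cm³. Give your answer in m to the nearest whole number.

1469

Combined gradient = 0.3086 − 0.04193 × 2.80 = 0.1911960 mGal/m
h = 280.90 / 0.1911960 = 1469.17 m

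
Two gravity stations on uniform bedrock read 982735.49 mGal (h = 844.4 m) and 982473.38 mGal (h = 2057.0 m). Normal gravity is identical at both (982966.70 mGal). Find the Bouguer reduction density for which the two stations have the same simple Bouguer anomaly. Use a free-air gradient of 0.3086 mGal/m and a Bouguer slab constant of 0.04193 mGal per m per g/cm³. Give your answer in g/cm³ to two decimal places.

2.20

Δg_obs = 982473.38 − 982735.49 = -262.11 mGal over Δh = 2057.0 − 844.4 = 1212.6 m
Equal Bouguer anomalies ⇒ Δg_obs + (0.3086 − 0.04193ρ)·Δh = 0
0.3086 − 0.04193ρ = −Δg_obs/Δh = 0.21616
ρ = (0.3086 − 0.21616) / 0.04193 = 2.20 g/cm³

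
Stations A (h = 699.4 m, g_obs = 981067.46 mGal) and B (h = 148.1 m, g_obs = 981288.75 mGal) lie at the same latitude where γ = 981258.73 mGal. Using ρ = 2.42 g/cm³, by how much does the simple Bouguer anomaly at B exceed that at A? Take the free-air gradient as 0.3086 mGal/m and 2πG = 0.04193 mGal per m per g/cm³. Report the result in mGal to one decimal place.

107.1

Δg_SB(A) = 981067.46 − 981258.73 + 0.3086×699.4 − 0.04193×2.42×699.4 = -46.40 mGal
Δg_SB(B) = 981288.75 − 981258.73 + 0.3086×148.1 − 0.04193×2.42×148.1 = 60.70 mGal
Difference = 60.70 − (-46.40) = 107.10 mGal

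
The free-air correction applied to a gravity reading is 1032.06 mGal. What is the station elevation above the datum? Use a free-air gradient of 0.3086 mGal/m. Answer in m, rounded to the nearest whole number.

h = 1032.06 / 0.3086 = 3344.33 m

3344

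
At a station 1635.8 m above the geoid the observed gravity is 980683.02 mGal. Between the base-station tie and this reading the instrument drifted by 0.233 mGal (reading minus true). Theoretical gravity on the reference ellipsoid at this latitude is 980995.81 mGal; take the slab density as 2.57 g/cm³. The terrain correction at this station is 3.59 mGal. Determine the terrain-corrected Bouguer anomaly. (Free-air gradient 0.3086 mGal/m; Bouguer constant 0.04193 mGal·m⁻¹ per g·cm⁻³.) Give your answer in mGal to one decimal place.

Drift-corrected reading = 980683.02 − (0.233) = 980682.787 mGal
Free-air correction = 0.3086 × 1635.8 = 504.81 mGal
Free-air anomaly = 980682.787 − 980995.81 + (504.81) = 191.787 mGal
Bouguer slab correction = 0.04193 × 2.57 × 1635.8 = 176.27 mGal
Simple Bouguer anomaly = 191.787 − (176.27) = 15.517 mGal
Complete Bouguer anomaly = 15.517 + 3.59 = 19.107 mGal

19.1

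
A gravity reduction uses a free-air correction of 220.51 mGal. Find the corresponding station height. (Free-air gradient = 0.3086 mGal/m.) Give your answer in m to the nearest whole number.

715

h = 220.51 / 0.3086 = 714.55 m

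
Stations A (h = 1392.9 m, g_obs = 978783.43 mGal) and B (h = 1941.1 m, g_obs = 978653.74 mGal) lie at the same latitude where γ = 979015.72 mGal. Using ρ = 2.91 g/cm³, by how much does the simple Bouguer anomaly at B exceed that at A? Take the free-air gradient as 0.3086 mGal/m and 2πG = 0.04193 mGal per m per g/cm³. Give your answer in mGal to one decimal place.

-27.4

Δg_SB(A) = 978783.43 − 979015.72 + 0.3086×1392.9 − 0.04193×2.91×1392.9 = 27.60 mGal
Δg_SB(B) = 978653.74 − 979015.72 + 0.3086×1941.1 − 0.04193×2.91×1941.1 = 0.20 mGal
Difference = 0.20 − (27.60) = -27.40 mGal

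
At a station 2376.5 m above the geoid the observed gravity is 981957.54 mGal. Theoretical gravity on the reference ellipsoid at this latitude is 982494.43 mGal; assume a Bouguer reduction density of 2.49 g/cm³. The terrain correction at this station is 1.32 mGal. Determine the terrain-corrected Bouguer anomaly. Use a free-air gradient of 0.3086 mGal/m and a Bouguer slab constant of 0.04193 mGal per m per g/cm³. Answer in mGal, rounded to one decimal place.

-50.3

Free-air correction = 0.3086 × 2376.5 = 733.39 mGal
Free-air anomaly = 981957.54 − 982494.43 + (733.39) = 196.50 mGal
Bouguer slab correction = 0.04193 × 2.49 × 2376.5 = 248.12 mGal
Simple Bouguer anomaly = 196.50 − (248.12) = -51.62 mGal
Complete Bouguer anomaly = -51.62 + 1.32 = -50.30 mGal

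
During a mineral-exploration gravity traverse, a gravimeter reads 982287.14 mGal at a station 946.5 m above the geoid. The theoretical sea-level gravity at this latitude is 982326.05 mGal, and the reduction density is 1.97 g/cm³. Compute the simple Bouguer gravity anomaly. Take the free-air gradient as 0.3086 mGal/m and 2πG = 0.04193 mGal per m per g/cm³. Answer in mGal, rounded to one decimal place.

Free-air correction = 0.3086 × 946.5 = 292.09 mGal
Free-air anomaly = 982287.14 − 982326.05 + (292.09) = 253.18 mGal
Bouguer slab correction = 0.04193 × 1.97 × 946.5 = 78.18 mGal
Simple Bouguer anomaly = 253.18 − (78.18) = 175.00 mGal

175.0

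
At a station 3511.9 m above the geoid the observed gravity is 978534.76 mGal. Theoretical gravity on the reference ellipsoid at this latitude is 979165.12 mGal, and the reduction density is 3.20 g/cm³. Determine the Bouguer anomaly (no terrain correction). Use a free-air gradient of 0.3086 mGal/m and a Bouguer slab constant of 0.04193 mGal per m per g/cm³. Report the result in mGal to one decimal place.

Free-air correction = 0.3086 × 3511.9 = 1083.77 mGal
Free-air anomaly = 978534.76 − 979165.12 + (1083.77) = 453.41 mGal
Bouguer slab correction = 0.04193 × 3.20 × 3511.9 = 471.21 mGal
Simple Bouguer anomaly = 453.41 − (471.21) = -17.80 mGal

-17.8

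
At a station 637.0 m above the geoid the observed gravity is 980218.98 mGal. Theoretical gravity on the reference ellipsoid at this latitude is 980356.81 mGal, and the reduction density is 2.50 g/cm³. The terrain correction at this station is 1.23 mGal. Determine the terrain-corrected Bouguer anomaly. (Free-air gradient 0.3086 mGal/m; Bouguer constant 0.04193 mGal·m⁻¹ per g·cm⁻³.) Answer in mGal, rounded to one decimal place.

Free-air correction = 0.3086 × 637.0 = 196.58 mGal
Free-air anomaly = 980218.98 − 980356.81 + (196.58) = 58.75 mGal
Bouguer slab correction = 0.04193 × 2.50 × 637.0 = 66.77 mGal
Simple Bouguer anomaly = 58.75 − (66.77) = -8.02 mGal
Complete Bouguer anomaly = -8.02 + 1.23 = -6.79 mGal

-6.8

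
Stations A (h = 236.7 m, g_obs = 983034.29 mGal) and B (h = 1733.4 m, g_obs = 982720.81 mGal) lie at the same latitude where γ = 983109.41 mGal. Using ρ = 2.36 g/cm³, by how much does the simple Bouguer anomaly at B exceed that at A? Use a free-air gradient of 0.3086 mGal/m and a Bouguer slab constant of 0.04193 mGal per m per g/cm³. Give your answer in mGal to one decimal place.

Δg_SB(A) = 983034.29 − 983109.41 + 0.3086×236.7 − 0.04193×2.36×236.7 = -25.50 mGal
Δg_SB(B) = 982720.81 − 983109.41 + 0.3086×1733.4 − 0.04193×2.36×1733.4 = -25.20 mGal
Difference = -25.20 − (-25.50) = 0.30 mGal

0.3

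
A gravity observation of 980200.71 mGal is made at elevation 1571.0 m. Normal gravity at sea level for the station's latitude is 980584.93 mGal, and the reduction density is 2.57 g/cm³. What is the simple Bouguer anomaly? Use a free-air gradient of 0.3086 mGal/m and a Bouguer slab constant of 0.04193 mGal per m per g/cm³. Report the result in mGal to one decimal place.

-68.7

Free-air correction = 0.3086 × 1571.0 = 484.81 mGal
Free-air anomaly = 980200.71 − 980584.93 + (484.81) = 100.59 mGal
Bouguer slab correction = 0.04193 × 2.57 × 1571.0 = 169.29 mGal
Simple Bouguer anomaly = 100.59 − (169.29) = -68.70 mGal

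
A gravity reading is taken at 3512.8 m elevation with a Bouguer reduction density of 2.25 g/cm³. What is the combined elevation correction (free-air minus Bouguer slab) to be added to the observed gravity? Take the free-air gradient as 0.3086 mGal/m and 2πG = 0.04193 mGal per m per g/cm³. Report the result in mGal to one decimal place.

Combined gradient = 0.3086 − 0.04193 × 2.25 = 0.2142575 mGal/m
Combined elevation correction = 0.2142575 × 3512.8 = 752.6 mGal

752.6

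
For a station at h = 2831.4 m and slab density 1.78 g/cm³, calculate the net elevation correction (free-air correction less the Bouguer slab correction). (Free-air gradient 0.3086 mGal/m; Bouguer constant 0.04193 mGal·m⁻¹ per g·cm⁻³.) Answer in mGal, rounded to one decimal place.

662.4

Combined gradient = 0.3086 − 0.04193 × 1.78 = 0.2339646 mGal/m
Combined elevation correction = 0.2339646 × 2831.4 = 662.4 mGal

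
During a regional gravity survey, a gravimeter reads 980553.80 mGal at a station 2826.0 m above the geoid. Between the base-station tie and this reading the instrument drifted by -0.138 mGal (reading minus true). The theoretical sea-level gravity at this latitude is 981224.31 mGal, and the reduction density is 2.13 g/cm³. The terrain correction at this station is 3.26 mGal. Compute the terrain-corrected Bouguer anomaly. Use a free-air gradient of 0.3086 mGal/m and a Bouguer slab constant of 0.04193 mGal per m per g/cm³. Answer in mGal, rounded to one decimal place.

-47.4

Drift-corrected reading = 980553.80 − (-0.138) = 980553.938 mGal
Free-air correction = 0.3086 × 2826.0 = 872.10 mGal
Free-air anomaly = 980553.938 − 981224.31 + (872.10) = 201.728 mGal
Bouguer slab correction = 0.04193 × 2.13 × 2826.0 = 252.39 mGal
Simple Bouguer anomaly = 201.728 − (252.39) = -50.662 mGal
Complete Bouguer anomaly = -50.662 + 3.26 = -47.402 mGal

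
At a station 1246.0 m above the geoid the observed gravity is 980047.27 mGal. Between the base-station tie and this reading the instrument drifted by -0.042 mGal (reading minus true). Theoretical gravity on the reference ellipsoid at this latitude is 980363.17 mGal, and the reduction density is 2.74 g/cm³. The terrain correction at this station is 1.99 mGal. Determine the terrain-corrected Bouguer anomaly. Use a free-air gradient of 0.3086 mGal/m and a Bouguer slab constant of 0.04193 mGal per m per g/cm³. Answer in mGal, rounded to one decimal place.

-72.5

Drift-corrected reading = 980047.27 − (-0.042) = 980047.312 mGal
Free-air correction = 0.3086 × 1246.0 = 384.52 mGal
Free-air anomaly = 980047.312 − 980363.17 + (384.52) = 68.662 mGal
Bouguer slab correction = 0.04193 × 2.74 × 1246.0 = 143.15 mGal
Simple Bouguer anomaly = 68.662 − (143.15) = -74.488 mGal
Complete Bouguer anomaly = -74.488 + 1.99 = -72.498 mGal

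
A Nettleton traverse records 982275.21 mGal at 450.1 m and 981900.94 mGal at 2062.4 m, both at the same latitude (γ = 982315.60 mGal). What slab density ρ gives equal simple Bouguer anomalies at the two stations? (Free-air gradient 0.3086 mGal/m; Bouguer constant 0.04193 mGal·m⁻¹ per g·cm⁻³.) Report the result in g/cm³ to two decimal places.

1.82

Δg_obs = 981900.94 − 982275.21 = -374.27 mGal over Δh = 2062.4 − 450.1 = 1612.3 m
Equal Bouguer anomalies ⇒ Δg_obs + (0.3086 − 0.04193ρ)·Δh = 0
0.3086 − 0.04193ρ = −Δg_obs/Δh = 0.23213
ρ = (0.3086 − 0.23213) / 0.04193 = 1.82 g/cm³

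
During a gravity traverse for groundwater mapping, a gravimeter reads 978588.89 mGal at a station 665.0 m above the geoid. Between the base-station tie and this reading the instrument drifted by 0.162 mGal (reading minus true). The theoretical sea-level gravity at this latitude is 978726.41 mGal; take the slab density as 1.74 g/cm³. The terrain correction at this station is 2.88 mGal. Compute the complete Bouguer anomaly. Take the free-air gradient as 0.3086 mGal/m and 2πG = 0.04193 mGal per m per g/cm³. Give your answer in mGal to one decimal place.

21.9

Drift-corrected reading = 978588.89 − (0.162) = 978588.728 mGal
Free-air correction = 0.3086 × 665.0 = 205.22 mGal
Free-air anomaly = 978588.728 − 978726.41 + (205.22) = 67.538 mGal
Bouguer slab correction = 0.04193 × 1.74 × 665.0 = 48.52 mGal
Simple Bouguer anomaly = 67.538 − (48.52) = 19.018 mGal
Complete Bouguer anomaly = 19.018 + 2.88 = 21.898 mGal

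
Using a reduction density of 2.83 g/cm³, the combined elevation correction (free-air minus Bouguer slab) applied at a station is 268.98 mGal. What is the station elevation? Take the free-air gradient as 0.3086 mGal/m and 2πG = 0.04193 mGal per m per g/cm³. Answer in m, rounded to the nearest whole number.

Combined gradient = 0.3086 − 0.04193 × 2.83 = 0.1899381 mGal/m
h = 268.98 / 0.1899381 = 1416.15 m

1416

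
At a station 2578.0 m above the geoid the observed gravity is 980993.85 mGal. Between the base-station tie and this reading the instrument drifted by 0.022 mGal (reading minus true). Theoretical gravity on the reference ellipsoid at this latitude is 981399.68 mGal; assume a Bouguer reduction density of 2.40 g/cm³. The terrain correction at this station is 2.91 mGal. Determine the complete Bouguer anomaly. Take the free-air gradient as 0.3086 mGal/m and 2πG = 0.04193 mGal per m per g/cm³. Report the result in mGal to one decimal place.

Drift-corrected reading = 980993.85 − (0.022) = 980993.828 mGal
Free-air correction = 0.3086 × 2578.0 = 795.57 mGal
Free-air anomaly = 980993.828 − 981399.68 + (795.57) = 389.718 mGal
Bouguer slab correction = 0.04193 × 2.40 × 2578.0 = 259.43 mGal
Simple Bouguer anomaly = 389.718 − (259.43) = 130.288 mGal
Complete Bouguer anomaly = 130.288 + 2.91 = 133.198 mGal

133.2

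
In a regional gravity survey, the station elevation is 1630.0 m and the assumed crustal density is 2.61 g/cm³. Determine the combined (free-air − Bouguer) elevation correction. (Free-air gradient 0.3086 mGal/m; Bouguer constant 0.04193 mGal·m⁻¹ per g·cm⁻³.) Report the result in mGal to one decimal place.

Combined gradient = 0.3086 − 0.04193 × 2.61 = 0.1991627 mGal/m
Combined elevation correction = 0.1991627 × 1630.0 = 324.6 mGal

324.6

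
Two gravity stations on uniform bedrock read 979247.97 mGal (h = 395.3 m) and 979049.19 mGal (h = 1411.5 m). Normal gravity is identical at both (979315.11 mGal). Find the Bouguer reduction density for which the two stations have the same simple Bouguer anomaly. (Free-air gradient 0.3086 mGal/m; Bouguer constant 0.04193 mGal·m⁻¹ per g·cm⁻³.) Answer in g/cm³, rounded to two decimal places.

Δg_obs = 979049.19 − 979247.97 = -198.78 mGal over Δh = 1411.5 − 395.3 = 1016.2 m
Equal Bouguer anomalies ⇒ Δg_obs + (0.3086 − 0.04193ρ)·Δh = 0
0.3086 − 0.04193ρ = −Δg_obs/Δh = 0.19561
ρ = (0.3086 − 0.19561) / 0.04193 = 2.69 g/cm³

2.69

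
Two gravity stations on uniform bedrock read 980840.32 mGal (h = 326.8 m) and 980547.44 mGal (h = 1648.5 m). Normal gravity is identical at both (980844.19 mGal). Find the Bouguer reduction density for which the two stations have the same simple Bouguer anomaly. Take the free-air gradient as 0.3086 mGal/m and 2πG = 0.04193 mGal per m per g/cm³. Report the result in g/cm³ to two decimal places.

Δg_obs = 980547.44 − 980840.32 = -292.88 mGal over Δh = 1648.5 − 326.8 = 1321.7 m
Equal Bouguer anomalies ⇒ Δg_obs + (0.3086 − 0.04193ρ)·Δh = 0
0.3086 − 0.04193ρ = −Δg_obs/Δh = 0.22159
ρ = (0.3086 − 0.22159) / 0.04193 = 2.08 g/cm³

2.08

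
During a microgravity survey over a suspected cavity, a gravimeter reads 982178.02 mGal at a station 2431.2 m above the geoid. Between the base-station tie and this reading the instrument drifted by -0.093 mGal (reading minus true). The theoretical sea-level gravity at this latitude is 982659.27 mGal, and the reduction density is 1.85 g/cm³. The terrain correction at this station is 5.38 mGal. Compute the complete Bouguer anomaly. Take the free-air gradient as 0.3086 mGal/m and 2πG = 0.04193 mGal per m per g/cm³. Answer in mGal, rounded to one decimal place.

Drift-corrected reading = 982178.02 − (-0.093) = 982178.113 mGal
Free-air correction = 0.3086 × 2431.2 = 750.27 mGal
Free-air anomaly = 982178.113 − 982659.27 + (750.27) = 269.113 mGal
Bouguer slab correction = 0.04193 × 1.85 × 2431.2 = 188.59 mGal
Simple Bouguer anomaly = 269.113 − (188.59) = 80.523 mGal
Complete Bouguer anomaly = 80.523 + 5.38 = 85.903 mGal

85.9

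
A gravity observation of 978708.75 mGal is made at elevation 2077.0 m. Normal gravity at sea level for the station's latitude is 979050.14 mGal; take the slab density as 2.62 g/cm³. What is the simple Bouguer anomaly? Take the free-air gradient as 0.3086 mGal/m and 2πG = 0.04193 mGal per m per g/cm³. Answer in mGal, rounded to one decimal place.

Free-air correction = 0.3086 × 2077.0 = 640.96 mGal
Free-air anomaly = 978708.75 − 979050.14 + (640.96) = 299.57 mGal
Bouguer slab correction = 0.04193 × 2.62 × 2077.0 = 228.17 mGal
Simple Bouguer anomaly = 299.57 − (228.17) = 71.40 mGal

71.4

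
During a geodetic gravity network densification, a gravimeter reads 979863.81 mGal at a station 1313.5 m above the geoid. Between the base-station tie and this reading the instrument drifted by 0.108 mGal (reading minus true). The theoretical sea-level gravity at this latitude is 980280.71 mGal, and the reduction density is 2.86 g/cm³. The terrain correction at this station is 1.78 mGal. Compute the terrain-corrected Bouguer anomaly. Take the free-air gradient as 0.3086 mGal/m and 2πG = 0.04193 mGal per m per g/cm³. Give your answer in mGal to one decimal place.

-167.4

Drift-corrected reading = 979863.81 − (0.108) = 979863.702 mGal
Free-air correction = 0.3086 × 1313.5 = 405.35 mGal
Free-air anomaly = 979863.702 − 980280.71 + (405.35) = -11.658 mGal
Bouguer slab correction = 0.04193 × 2.86 × 1313.5 = 157.51 mGal
Simple Bouguer anomaly = -11.658 − (157.51) = -169.168 mGal
Complete Bouguer anomaly = -169.168 + 1.78 = -167.388 mGal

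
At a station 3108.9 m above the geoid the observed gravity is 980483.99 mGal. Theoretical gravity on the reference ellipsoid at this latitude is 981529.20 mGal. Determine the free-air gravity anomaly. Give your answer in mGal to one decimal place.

-85.8

Free-air correction = 0.3086 × 3108.9 = 959.41 mGal
Free-air anomaly = 980483.99 − 981529.20 + (959.41) = -85.80 mGal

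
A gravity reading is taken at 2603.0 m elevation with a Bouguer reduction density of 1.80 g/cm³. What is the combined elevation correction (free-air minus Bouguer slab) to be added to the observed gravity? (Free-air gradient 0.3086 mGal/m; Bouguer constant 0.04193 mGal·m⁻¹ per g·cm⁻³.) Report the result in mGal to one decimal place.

Combined gradient = 0.3086 − 0.04193 × 1.80 = 0.2331260 mGal/m
Combined elevation correction = 0.2331260 × 2603.0 = 606.8 mGal

606.8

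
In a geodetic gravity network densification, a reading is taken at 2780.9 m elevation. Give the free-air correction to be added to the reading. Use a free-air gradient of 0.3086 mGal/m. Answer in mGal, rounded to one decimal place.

Free-air correction = 0.3086 × 2780.9 = 858.2 mGal

858.2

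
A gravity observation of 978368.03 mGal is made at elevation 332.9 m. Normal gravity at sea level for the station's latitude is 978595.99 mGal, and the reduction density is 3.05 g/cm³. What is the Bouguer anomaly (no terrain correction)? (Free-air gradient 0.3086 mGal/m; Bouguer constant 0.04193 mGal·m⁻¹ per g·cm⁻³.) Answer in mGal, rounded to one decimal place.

Free-air correction = 0.3086 × 332.9 = 102.73 mGal
Free-air anomaly = 978368.03 − 978595.99 + (102.73) = -125.23 mGal
Bouguer slab correction = 0.04193 × 3.05 × 332.9 = 42.57 mGal
Simple Bouguer anomaly = -125.23 − (42.57) = -167.80 mGal

-167.8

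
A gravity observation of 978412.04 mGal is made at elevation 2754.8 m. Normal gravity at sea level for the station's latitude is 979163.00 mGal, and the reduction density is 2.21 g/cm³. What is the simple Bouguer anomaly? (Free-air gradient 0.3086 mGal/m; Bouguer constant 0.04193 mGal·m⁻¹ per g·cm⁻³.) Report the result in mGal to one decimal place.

Free-air correction = 0.3086 × 2754.8 = 850.13 mGal
Free-air anomaly = 978412.04 − 979163.00 + (850.13) = 99.17 mGal
Bouguer slab correction = 0.04193 × 2.21 × 2754.8 = 255.27 mGal
Simple Bouguer anomaly = 99.17 − (255.27) = -156.10 mGal

-156.1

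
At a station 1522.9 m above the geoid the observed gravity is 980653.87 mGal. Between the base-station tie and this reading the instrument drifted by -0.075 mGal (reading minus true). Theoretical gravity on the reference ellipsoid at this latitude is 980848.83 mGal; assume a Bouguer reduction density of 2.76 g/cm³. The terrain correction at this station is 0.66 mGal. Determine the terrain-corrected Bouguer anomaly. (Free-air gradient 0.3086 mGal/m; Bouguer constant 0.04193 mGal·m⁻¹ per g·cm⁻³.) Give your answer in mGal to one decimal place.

99.5

Drift-corrected reading = 980653.87 − (-0.075) = 980653.945 mGal
Free-air correction = 0.3086 × 1522.9 = 469.97 mGal
Free-air anomaly = 980653.945 − 980848.83 + (469.97) = 275.085 mGal
Bouguer slab correction = 0.04193 × 2.76 × 1522.9 = 176.24 mGal
Simple Bouguer anomaly = 275.085 − (176.24) = 98.845 mGal
Complete Bouguer anomaly = 98.845 + 0.66 = 99.505 mGal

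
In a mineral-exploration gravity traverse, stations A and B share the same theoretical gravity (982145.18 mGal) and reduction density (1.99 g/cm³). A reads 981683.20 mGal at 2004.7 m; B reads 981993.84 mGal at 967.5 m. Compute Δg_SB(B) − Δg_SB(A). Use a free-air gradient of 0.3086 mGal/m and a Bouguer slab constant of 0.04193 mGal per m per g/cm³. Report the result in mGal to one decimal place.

77.1

Δg_SB(A) = 981683.20 − 982145.18 + 0.3086×2004.7 − 0.04193×1.99×2004.7 = -10.60 mGal
Δg_SB(B) = 981993.84 − 982145.18 + 0.3086×967.5 − 0.04193×1.99×967.5 = 66.50 mGal
Difference = 66.50 − (-10.60) = 77.10 mGal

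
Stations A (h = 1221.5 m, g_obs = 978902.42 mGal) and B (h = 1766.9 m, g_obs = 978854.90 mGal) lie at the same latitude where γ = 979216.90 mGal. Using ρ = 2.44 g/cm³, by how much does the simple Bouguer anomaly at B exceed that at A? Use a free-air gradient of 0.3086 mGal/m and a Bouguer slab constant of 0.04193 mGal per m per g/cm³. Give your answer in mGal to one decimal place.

Δg_SB(A) = 978902.42 − 979216.90 + 0.3086×1221.5 − 0.04193×2.44×1221.5 = -62.50 mGal
Δg_SB(B) = 978854.90 − 979216.90 + 0.3086×1766.9 − 0.04193×2.44×1766.9 = 2.50 mGal
Difference = 2.50 − (-62.50) = 65.00 mGal

65.0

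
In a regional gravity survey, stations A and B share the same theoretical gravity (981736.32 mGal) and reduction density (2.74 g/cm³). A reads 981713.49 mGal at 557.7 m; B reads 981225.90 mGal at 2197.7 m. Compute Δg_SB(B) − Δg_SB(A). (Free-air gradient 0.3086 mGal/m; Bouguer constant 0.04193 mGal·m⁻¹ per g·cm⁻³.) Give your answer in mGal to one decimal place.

-169.9

Δg_SB(A) = 981713.49 − 981736.32 + 0.3086×557.7 − 0.04193×2.74×557.7 = 85.20 mGal
Δg_SB(B) = 981225.90 − 981736.32 + 0.3086×2197.7 − 0.04193×2.74×2197.7 = -84.70 mGal
Difference = -84.70 − (85.20) = -169.90 mGal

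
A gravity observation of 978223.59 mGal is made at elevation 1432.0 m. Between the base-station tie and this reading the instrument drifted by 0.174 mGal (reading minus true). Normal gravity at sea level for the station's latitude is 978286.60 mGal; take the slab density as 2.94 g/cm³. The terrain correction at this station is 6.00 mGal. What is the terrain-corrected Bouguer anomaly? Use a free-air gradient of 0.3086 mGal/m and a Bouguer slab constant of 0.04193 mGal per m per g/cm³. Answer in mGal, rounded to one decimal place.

208.2

Drift-corrected reading = 978223.59 − (0.174) = 978223.416 mGal
Free-air correction = 0.3086 × 1432.0 = 441.92 mGal
Free-air anomaly = 978223.416 − 978286.60 + (441.92) = 378.736 mGal
Bouguer slab correction = 0.04193 × 2.94 × 1432.0 = 176.53 mGal
Simple Bouguer anomaly = 378.736 − (176.53) = 202.206 mGal
Complete Bouguer anomaly = 202.206 + 6.00 = 208.206 mGal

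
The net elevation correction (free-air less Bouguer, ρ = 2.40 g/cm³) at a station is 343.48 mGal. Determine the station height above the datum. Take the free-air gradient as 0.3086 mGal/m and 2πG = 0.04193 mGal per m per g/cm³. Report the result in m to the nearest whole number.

Combined gradient = 0.3086 − 0.04193 × 2.40 = 0.2079680 mGal/m
h = 343.48 / 0.2079680 = 1651.60 m

1652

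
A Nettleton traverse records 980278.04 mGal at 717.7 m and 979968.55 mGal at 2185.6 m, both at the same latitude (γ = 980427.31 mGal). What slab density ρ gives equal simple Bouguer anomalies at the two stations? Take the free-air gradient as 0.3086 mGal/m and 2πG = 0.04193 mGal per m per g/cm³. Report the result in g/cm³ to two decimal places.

Δg_obs = 979968.55 − 980278.04 = -309.49 mGal over Δh = 2185.6 − 717.7 = 1467.9 m
Equal Bouguer anomalies ⇒ Δg_obs + (0.3086 − 0.04193ρ)·Δh = 0
0.3086 − 0.04193ρ = −Δg_obs/Δh = 0.21084
ρ = (0.3086 − 0.21084) / 0.04193 = 2.33 g/cm³

2.33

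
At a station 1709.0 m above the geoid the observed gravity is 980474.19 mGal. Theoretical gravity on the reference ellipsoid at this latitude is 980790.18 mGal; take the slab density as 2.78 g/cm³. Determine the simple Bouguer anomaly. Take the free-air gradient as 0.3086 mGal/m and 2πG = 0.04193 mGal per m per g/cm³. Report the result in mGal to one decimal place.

12.2

Free-air correction = 0.3086 × 1709.0 = 527.40 mGal
Free-air anomaly = 980474.19 − 980790.18 + (527.40) = 211.41 mGal
Bouguer slab correction = 0.04193 × 2.78 × 1709.0 = 199.21 mGal
Simple Bouguer anomaly = 211.41 − (199.21) = 12.20 mGal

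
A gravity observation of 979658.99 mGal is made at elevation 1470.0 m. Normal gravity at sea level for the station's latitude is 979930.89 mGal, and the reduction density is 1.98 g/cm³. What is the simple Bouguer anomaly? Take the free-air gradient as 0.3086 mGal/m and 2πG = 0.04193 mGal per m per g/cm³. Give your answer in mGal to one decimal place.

Free-air correction = 0.3086 × 1470.0 = 453.64 mGal
Free-air anomaly = 979658.99 − 979930.89 + (453.64) = 181.74 mGal
Bouguer slab correction = 0.04193 × 1.98 × 1470.0 = 122.04 mGal
Simple Bouguer anomaly = 181.74 − (122.04) = 59.70 mGal

59.7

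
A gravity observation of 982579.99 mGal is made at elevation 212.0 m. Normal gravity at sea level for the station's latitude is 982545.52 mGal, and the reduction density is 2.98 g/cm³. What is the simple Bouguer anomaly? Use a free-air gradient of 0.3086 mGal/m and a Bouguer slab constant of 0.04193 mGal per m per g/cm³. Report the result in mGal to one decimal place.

73.4

Free-air correction = 0.3086 × 212.0 = 65.42 mGal
Free-air anomaly = 982579.99 − 982545.52 + (65.42) = 99.89 mGal
Bouguer slab correction = 0.04193 × 2.98 × 212.0 = 26.49 mGal
Simple Bouguer anomaly = 99.89 − (26.49) = 73.40 mGal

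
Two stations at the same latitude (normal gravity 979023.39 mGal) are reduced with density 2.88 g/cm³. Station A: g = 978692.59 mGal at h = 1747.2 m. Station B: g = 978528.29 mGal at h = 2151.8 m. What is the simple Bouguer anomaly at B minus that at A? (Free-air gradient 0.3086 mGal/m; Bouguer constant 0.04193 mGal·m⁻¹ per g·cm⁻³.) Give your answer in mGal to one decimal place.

Δg_SB(A) = 978692.59 − 979023.39 + 0.3086×1747.2 − 0.04193×2.88×1747.2 = -2.60 mGal
Δg_SB(B) = 978528.29 − 979023.39 + 0.3086×2151.8 − 0.04193×2.88×2151.8 = -90.90 mGal
Difference = -90.90 − (-2.60) = -88.30 mGal

-88.3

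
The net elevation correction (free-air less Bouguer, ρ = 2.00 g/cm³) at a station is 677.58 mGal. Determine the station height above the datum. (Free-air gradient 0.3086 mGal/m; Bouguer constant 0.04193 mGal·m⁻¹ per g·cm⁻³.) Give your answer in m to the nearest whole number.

Combined gradient = 0.3086 − 0.04193 × 2.00 = 0.2247400 mGal/m
h = 677.58 / 0.2247400 = 3014.95 m

3015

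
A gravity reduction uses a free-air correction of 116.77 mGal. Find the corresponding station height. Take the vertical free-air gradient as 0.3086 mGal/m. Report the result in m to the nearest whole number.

h = 116.77 / 0.3086 = 378.39 m

378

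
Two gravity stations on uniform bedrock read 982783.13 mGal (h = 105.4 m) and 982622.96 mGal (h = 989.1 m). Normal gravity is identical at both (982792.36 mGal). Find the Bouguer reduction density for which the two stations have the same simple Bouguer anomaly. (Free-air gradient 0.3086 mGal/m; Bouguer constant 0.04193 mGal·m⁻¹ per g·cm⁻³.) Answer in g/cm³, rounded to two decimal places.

3.04

Δg_obs = 982622.96 − 982783.13 = -160.17 mGal over Δh = 989.1 − 105.4 = 883.7 m
Equal Bouguer anomalies ⇒ Δg_obs + (0.3086 − 0.04193ρ)·Δh = 0
0.3086 − 0.04193ρ = −Δg_obs/Δh = 0.18125
ρ = (0.3086 − 0.18125) / 0.04193 = 3.04 g/cm³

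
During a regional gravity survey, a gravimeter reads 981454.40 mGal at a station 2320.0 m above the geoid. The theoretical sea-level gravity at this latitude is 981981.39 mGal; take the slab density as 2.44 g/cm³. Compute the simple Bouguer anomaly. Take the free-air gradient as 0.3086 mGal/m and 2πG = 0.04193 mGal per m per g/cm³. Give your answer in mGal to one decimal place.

Free-air correction = 0.3086 × 2320.0 = 715.95 mGal
Free-air anomaly = 981454.40 − 981981.39 + (715.95) = 188.96 mGal
Bouguer slab correction = 0.04193 × 2.44 × 2320.0 = 237.36 mGal
Simple Bouguer anomaly = 188.96 − (237.36) = -48.40 mGal

-48.4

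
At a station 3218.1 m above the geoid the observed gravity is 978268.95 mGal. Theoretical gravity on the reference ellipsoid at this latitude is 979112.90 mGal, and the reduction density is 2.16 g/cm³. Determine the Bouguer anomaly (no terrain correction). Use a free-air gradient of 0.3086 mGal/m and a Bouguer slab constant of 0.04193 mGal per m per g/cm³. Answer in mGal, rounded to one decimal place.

-142.3

Free-air correction = 0.3086 × 3218.1 = 993.11 mGal
Free-air anomaly = 978268.95 − 979112.90 + (993.11) = 149.16 mGal
Bouguer slab correction = 0.04193 × 2.16 × 3218.1 = 291.46 mGal
Simple Bouguer anomaly = 149.16 − (291.46) = -142.30 mGal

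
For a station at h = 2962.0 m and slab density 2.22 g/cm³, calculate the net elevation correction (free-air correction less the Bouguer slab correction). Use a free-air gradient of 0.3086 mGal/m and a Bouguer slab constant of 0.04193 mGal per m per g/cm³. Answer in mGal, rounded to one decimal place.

Combined gradient = 0.3086 − 0.04193 × 2.22 = 0.2155154 mGal/m
Combined elevation correction = 0.2155154 × 2962.0 = 638.4 mGal

638.4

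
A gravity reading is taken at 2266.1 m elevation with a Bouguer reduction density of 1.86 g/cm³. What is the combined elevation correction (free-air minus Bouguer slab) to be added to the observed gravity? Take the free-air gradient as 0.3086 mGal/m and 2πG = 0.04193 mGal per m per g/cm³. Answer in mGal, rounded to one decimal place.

522.6

Combined gradient = 0.3086 − 0.04193 × 1.86 = 0.2306102 mGal/m
Combined elevation correction = 0.2306102 × 2266.1 = 522.6 mGal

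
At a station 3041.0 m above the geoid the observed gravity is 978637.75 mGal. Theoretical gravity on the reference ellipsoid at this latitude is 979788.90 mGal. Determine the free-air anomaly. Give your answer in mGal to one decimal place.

-212.7

Free-air correction = 0.3086 × 3041.0 = 938.45 mGal
Free-air anomaly = 978637.75 − 979788.90 + (938.45) = -212.70 mGal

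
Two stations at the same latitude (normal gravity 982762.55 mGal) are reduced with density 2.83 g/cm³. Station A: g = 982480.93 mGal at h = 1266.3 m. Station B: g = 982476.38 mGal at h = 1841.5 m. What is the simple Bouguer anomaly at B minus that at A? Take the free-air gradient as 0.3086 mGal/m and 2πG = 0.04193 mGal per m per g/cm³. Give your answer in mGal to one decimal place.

Δg_SB(A) = 982480.93 − 982762.55 + 0.3086×1266.3 − 0.04193×2.83×1266.3 = -41.10 mGal
Δg_SB(B) = 982476.38 − 982762.55 + 0.3086×1841.5 − 0.04193×2.83×1841.5 = 63.60 mGal
Difference = 63.60 − (-41.10) = 104.70 mGal

104.7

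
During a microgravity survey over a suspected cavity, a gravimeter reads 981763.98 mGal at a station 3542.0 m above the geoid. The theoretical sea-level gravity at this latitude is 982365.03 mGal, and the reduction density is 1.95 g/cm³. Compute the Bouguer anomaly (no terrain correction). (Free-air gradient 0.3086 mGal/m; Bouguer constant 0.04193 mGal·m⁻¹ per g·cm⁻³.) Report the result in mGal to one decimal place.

202.4

Free-air correction = 0.3086 × 3542.0 = 1093.06 mGal
Free-air anomaly = 981763.98 − 982365.03 + (1093.06) = 492.01 mGal
Bouguer slab correction = 0.04193 × 1.95 × 3542.0 = 289.61 mGal
Simple Bouguer anomaly = 492.01 − (289.61) = 202.40 mGal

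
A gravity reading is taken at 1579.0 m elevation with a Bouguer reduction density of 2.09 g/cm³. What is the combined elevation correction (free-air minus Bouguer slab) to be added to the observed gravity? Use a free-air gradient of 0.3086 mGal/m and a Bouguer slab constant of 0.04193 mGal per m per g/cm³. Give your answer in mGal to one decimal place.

Combined gradient = 0.3086 − 0.04193 × 2.09 = 0.2209663 mGal/m
Combined elevation correction = 0.2209663 × 1579.0 = 348.9 mGal

348.9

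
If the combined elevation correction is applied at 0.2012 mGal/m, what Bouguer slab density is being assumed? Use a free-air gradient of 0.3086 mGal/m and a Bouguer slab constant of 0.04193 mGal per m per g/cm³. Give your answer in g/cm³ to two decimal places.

2.56

0.2012 = 0.3086 − 0.04193 × ρ
ρ = (0.3086 − 0.2012) / 0.04193 = 2.56 g/cm³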